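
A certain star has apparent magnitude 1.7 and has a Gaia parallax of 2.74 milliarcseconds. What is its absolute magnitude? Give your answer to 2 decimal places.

M ≈ -6.11

p = 2.74 mas = 2.74×10^-3″ → d = 1/p = 365.0 pc
5 log₁₀(d/10 pc) = 5 log₁₀(365.0) − 5 = 7.811
M = m − 5 log₁₀(d/10) = 1.7 − 7.811 = -6.111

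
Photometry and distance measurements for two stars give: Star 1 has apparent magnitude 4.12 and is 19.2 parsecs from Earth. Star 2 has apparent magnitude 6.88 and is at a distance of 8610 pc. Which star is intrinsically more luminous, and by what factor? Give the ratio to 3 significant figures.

Star 1: M = m − 5 log₁₀ d + 5 = 4.12 − 5·1.2833 + 5 = 2.703
Star 2: M = m − 5 log₁₀ d + 5 = 6.88 − 5·3.9350 + 5 = -7.795
ΔM = M_1 − M_2 = 2.703 − (-7.795) = 10.499; smaller M is more luminous → Star 2.
L ratio = 10^(0.4 |ΔM|) = 10^4.199 = 15830

Star 2 is more luminous, by a factor of 15800.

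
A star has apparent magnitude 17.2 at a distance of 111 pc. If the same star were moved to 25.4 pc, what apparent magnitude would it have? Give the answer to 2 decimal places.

Flux ∝ 1/d², so Δm = 5 log₁₀(d₂/d₁) = 5 log₁₀(25.4/111) = -3.202
m₂ = m₁ + Δm = 17.2 + (-3.202) = 13.998

m ≈ 14.00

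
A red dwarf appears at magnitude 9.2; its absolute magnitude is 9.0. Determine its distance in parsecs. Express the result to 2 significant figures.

μ = m − M = 0.200
m − M = 5 log₁₀ d − 5
log₁₀ d = (m − M)/5 + 1 = 1.0400
d = 10^1.0400 = 10.96 pc

d ≈ 11 pc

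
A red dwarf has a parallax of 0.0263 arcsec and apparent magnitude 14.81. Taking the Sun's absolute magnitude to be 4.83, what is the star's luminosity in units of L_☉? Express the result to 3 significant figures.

d = 1/p = 1/0.0263″ = 38.02 pc
M = m − 5 log₁₀ d + 5 = 14.81 − 5·1.5800 + 5 = 11.910
M − M_☉ = 11.910 − 4.83 = 7.080
L/L_☉ = 10^(−0.4 × 7.080) = 1.473×10^-3

L/L_☉ ≈ 1.47×10^-3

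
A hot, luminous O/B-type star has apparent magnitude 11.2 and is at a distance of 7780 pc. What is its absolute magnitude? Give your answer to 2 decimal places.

M ≈ -3.25

5 log₁₀(d/10 pc) = 5 log₁₀(7780) − 5 = 14.455
M = m − 5 log₁₀(d/10) = 11.2 − 14.455 = -3.255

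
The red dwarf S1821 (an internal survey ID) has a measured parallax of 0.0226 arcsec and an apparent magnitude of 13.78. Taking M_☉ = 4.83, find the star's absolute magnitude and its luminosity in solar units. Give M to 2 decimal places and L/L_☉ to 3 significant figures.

M ≈ 10.55; L/L_☉ ≈ 5.15×10^-3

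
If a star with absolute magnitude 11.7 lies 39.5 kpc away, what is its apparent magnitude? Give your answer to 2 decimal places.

m ≈ 29.68

d = 39.5 kpc = 39500 pc
m = M + 5 log₁₀ d − 5 = 11.7 + 5·4.5966 − 5 = 29.683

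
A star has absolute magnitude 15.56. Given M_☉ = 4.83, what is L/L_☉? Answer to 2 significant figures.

M − M_☉ = 15.56 − 4.83 = 10.730
L/L_☉ = 10^(−0.4 (M − M_☉)) = 10^-4.292 = 5.105×10^-5

L/L_☉ ≈ 5.1×10^-5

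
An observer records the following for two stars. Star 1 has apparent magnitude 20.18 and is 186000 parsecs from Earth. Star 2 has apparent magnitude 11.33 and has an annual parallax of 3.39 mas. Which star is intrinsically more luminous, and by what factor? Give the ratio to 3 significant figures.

Star 1 is more luminous, by a factor of 115.

Star 1: M = m − 5 log₁₀ d + 5 = 20.18 − 5·5.2695 + 5 = -1.168
Star 2: p = 3.39 mas = 3.39×10^-3″ → d = 1/p = 295.0 pc
Star 2: M = m − 5 log₁₀ d + 5 = 11.33 − 5·2.4698 + 5 = 3.981
ΔM = M_1 − M_2 = -1.168 − (3.981) = -5.149; smaller M is more luminous → Star 1.
L ratio = 10^(0.4 |ΔM|) = 10^2.059 = 114.7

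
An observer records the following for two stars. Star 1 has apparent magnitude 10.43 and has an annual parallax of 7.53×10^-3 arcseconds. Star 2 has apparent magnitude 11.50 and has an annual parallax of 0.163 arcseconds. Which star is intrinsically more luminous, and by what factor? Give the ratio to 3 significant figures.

Star 1 is more luminous, by a factor of 1260.

Star 1: d = 1/p = 1/7.53×10^-3″ = 132.8 pc
Star 1: M = m − 5 log₁₀ d + 5 = 10.43 − 5·2.1232 + 5 = 4.814
Star 2: d = 1/p = 1/0.163″ = 6.135 pc
Star 2: M = m − 5 log₁₀ d + 5 = 11.50 − 5·0.7878 + 5 = 12.561
ΔM = M_1 − M_2 = 4.814 − (12.561) = -7.747; smaller M is more luminous → Star 1.
L ratio = 10^(0.4 |ΔM|) = 10^3.099 = 1255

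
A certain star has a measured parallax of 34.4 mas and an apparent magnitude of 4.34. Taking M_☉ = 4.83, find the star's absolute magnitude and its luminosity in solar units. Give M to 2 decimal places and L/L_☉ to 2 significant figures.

M ≈ 2.02; L/L_☉ ≈ 13

d = 1/p = 1000/34.4 mas = 29.07 pc
M = m − 5 log₁₀ d + 5 = 4.34 − 5·1.4634 + 5 = 2.023
M − M_☉ = 2.023 − 4.83 = -2.807
L/L_☉ = 10^(−0.4 × -2.807) = 13.27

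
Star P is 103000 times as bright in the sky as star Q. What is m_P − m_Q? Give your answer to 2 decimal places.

m_P − m_Q ≈ -12.53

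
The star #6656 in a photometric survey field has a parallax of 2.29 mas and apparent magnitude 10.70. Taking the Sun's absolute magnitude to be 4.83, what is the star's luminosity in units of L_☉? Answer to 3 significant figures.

L/L_☉ ≈ 8.56

d = 1/p = 1000/2.29 mas = 436.7 pc
M = m − 5 log₁₀ d + 5 = 10.70 − 5·2.6402 + 5 = 2.499
M − M_☉ = 2.499 − 4.83 = -2.331
L/L_☉ = 10^(−0.4 × -2.331) = 8.557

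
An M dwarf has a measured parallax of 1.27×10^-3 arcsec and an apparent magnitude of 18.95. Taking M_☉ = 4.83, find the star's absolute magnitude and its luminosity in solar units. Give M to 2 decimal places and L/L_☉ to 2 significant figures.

M ≈ 9.47; L/L_☉ ≈ 0.014

d = 1/p = 1/1.27×10^-3″ = 787.4 pc
M = m − 5 log₁₀ d + 5 = 18.95 − 5·2.8962 + 5 = 9.469
M − M_☉ = 9.469 − 4.83 = 4.639
L/L_☉ = 10^(−0.4 × 4.639) = 0.01394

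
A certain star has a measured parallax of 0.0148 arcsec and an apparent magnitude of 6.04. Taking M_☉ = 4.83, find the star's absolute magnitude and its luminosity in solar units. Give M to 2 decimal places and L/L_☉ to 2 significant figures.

M ≈ 1.89; L/L_☉ ≈ 15

d = 1/p = 1/0.0148″ = 67.57 pc
M = m − 5 log₁₀ d + 5 = 6.04 − 5·1.8297 + 5 = 1.891
M − M_☉ = 1.891 − 4.83 = -2.939
L/L_☉ = 10^(−0.4 × -2.939) = 14.98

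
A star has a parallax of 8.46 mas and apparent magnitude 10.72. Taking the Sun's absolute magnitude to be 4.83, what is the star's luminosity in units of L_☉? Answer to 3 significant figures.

L/L_☉ ≈ 0.616

d = 1/p = 1000/8.46 mas = 118.2 pc
M = m − 5 log₁₀ d + 5 = 10.72 − 5·2.0726 + 5 = 5.357
M − M_☉ = 5.357 − 4.83 = 0.527
L/L_☉ = 10^(−0.4 × 0.527) = 0.6155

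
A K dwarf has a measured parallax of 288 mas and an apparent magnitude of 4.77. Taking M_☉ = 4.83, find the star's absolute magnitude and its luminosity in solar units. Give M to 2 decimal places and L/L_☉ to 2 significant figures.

M ≈ 7.07; L/L_☉ ≈ 0.13

d = 1/p = 1000/288 mas = 3.472 pc
M = m − 5 log₁₀ d + 5 = 4.77 − 5·0.5406 + 5 = 7.067
M − M_☉ = 7.067 − 4.83 = 2.237
L/L_☉ = 10^(−0.4 × 2.237) = 0.1274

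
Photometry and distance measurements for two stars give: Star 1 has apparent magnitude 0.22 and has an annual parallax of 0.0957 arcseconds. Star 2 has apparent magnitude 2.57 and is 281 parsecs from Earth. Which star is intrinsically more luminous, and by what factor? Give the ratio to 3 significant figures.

Star 1: d = 1/p = 1/0.0957″ = 10.45 pc
Star 1: M = m − 5 log₁₀ d + 5 = 0.22 − 5·1.0191 + 5 = 0.125
Star 2: M = m − 5 log₁₀ d + 5 = 2.57 − 5·2.4487 + 5 = -4.674
ΔM = M_1 − M_2 = 0.125 − (-4.674) = 4.798; smaller M is more luminous → Star 2.
L ratio = 10^(0.4 |ΔM|) = 10^1.919 = 83.03

Star 2 is more luminous, by a factor of 83.0.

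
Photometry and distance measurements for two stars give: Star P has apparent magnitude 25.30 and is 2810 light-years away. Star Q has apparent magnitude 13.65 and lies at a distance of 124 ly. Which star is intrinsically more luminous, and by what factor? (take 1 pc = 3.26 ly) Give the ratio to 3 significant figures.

Star Q is more luminous, by a factor of 89.0.

Star P: d = 2810 ly / 3.26 = 862.0 pc
Star P: M = m − 5 log₁₀ d + 5 = 25.30 − 5·2.9355 + 5 = 15.623
Star Q: d = 124 ly / 3.26 = 38.04 pc
Star Q: M = m − 5 log₁₀ d + 5 = 13.65 − 5·1.5802 + 5 = 10.749
ΔM = M_P − M_Q = 15.623 − (10.749) = 4.874; smaller M is more luminous → Star Q.
L ratio = 10^(0.4 |ΔM|) = 10^1.949 = 89.01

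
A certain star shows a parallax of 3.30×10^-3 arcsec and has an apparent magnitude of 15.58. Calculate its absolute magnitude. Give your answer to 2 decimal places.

d = 1/p = 1/3.30×10^-3″ = 303.0 pc
5 log₁₀(d/10 pc) = 5 log₁₀(303.0) − 5 = 7.407
M = m − 5 log₁₀(d/10) = 15.58 − 7.407 = 8.173

M ≈ 8.17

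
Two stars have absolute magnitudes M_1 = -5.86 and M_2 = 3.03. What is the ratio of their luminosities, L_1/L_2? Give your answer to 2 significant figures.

ΔM = M_1 − M_2 = -8.89
L_1/L_2 = 10^(−0.4 ΔM) = 10^3.556 = 3597

L_1/L_2 ≈ 3600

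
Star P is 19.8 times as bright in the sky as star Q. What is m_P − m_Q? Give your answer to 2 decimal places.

Pogson: Δm = −2.5 log₁₀(ratio) = −2.5 log₁₀(19.8) = −2.5 × 1.2967 = -3.242
Star P is brighter, so it has the smaller magnitude: the difference is negative.

m_P − m_Q ≈ -3.24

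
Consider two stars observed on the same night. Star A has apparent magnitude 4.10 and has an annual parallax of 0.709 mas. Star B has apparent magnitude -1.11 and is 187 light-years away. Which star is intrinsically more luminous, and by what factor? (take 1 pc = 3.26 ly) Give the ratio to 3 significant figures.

Star A: p = 0.709 mas = 7.09×10^-4″ → d = 1/p = 1410 pc
Star A: M = m − 5 log₁₀ d + 5 = 4.10 − 5·3.1494 + 5 = -6.647
Star B: d = 187 ly / 3.26 = 57.36 pc
Star B: M = m − 5 log₁₀ d + 5 = -1.11 − 5·1.7586 + 5 = -4.903
ΔM = M_A − M_B = -6.647 − (-4.903) = -1.744; smaller M is more luminous → Star A.
L ratio = 10^(0.4 |ΔM|) = 10^0.697 = 4.983

Star A is more luminous, by a factor of 4.98.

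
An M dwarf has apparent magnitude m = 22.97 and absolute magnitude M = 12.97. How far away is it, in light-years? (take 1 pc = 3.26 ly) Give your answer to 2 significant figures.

d ≈ 3300 ly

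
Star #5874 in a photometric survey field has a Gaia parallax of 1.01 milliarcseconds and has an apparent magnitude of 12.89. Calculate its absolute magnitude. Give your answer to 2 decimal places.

p = 1.01 mas = 1.01×10^-3″ → d = 1/p = 990.1 pc
5 log₁₀(d/10 pc) = 5 log₁₀(990.1) − 5 = 9.978
M = m − 5 log₁₀(d/10) = 12.89 − 9.978 = 2.912

M ≈ 2.91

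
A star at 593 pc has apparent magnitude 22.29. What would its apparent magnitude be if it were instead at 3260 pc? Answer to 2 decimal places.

Flux ∝ 1/d², so Δm = 5 log₁₀(d₂/d₁) = 5 log₁₀(3260/593) = 3.701
m₂ = m₁ + Δm = 22.29 + (3.701) = 25.991

m ≈ 25.99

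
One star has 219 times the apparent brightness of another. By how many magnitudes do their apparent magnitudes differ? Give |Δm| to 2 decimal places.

Pogson: Δm = −2.5 log₁₀(ratio) = −2.5 log₁₀(219) = −2.5 × 2.3404 = -5.851

|Δm| ≈ 5.85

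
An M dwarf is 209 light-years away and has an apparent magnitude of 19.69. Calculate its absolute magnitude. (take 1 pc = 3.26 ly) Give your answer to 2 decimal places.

d = 209 ly / 3.26 = 64.11 pc
5 log₁₀(d/10 pc) = 5 log₁₀(64.11) − 5 = 4.035
M = m − 5 log₁₀(d/10) = 19.69 − 4.035 = 15.655

M ≈ 15.66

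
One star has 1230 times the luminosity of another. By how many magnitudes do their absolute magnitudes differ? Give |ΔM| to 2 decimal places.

|ΔM| ≈ 7.72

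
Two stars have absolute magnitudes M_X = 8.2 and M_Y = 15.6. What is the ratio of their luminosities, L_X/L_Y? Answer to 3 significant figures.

L_X/L_Y ≈ 912

ΔM = M_X − M_Y = -7.4
L_X/L_Y = 10^(−0.4 ΔM) = 10^2.960 = 912.0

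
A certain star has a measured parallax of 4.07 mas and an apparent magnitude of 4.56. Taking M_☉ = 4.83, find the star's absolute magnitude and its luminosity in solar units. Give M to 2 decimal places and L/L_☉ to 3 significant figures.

M ≈ -2.39; L/L_☉ ≈ 774

d = 1/p = 1000/4.07 mas = 245.7 pc
M = m − 5 log₁₀ d + 5 = 4.56 − 5·2.3904 + 5 = -2.392
M − M_☉ = -2.392 − 4.83 = -7.222
L/L_☉ = 10^(−0.4 × -7.222) = 774.1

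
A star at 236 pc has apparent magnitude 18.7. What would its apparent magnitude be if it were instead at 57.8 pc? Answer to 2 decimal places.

Flux ∝ 1/d², so Δm = 5 log₁₀(d₂/d₁) = 5 log₁₀(57.8/236) = -3.055
m₂ = m₁ + Δm = 18.7 + (-3.055) = 15.645

m ≈ 15.65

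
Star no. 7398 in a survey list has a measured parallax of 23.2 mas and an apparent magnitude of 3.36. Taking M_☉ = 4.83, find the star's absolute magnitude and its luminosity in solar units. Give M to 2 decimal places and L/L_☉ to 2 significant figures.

M ≈ 0.19; L/L_☉ ≈ 72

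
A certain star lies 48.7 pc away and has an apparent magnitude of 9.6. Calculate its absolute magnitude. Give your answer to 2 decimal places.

5 log₁₀(d/10 pc) = 5 log₁₀(48.70) − 5 = 3.438
M = m − 5 log₁₀(d/10) = 9.6 − 3.438 = 6.162

M ≈ 6.16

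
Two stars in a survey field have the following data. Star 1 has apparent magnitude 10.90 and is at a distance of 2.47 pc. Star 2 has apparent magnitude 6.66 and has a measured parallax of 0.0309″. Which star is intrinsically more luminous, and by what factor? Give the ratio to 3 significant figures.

Star 2 is more luminous, by a factor of 8520.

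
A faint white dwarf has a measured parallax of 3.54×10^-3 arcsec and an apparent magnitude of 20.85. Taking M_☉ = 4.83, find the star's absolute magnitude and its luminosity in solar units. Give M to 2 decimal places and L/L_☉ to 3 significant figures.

M ≈ 13.60; L/L_☉ ≈ 3.12×10^-4

d = 1/p = 1/3.54×10^-3″ = 282.5 pc
M = m − 5 log₁₀ d + 5 = 20.85 − 5·2.4510 + 5 = 13.595
M − M_☉ = 13.595 − 4.83 = 8.765
L/L_☉ = 10^(−0.4 × 8.765) = 3.119×10^-4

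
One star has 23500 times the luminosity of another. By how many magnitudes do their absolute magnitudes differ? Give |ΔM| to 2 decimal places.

Pogson: ΔM = −2.5 log₁₀(ratio) = −2.5 log₁₀(23500) = −2.5 × 4.3711 = -10.928

|ΔM| ≈ 10.93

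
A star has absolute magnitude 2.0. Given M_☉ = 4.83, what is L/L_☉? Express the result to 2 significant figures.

L/L_☉ ≈ 14

M − M_☉ = 2.0 − 4.83 = -2.830
L/L_☉ = 10^(−0.4 (M − M_☉)) = 10^1.132 = 13.55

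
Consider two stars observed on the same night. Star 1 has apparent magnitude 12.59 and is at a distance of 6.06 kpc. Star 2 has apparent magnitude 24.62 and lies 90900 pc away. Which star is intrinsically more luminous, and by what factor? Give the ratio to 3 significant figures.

Star 1: d = 6.06 kpc = 6060 pc
Star 1: M = m − 5 log₁₀ d + 5 = 12.59 − 5·3.7825 + 5 = -1.322
Star 2: M = m − 5 log₁₀ d + 5 = 24.62 − 5·4.9586 + 5 = 4.827
ΔM = M_1 − M_2 = -1.322 − (4.827) = -6.150; smaller M is more luminous → Star 1.
L ratio = 10^(0.4 |ΔM|) = 10^2.460 = 288.3

Star 1 is more luminous, by a factor of 288.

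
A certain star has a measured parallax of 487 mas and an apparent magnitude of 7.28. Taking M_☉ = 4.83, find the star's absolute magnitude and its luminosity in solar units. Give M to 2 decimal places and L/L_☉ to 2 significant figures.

M ≈ 10.72; L/L_☉ ≈ 4.4×10^-3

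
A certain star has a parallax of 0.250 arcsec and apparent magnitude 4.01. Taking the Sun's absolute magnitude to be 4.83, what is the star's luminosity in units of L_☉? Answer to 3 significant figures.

L/L_☉ ≈ 0.341

d = 1/p = 1/0.250″ = 4.000 pc
M = m − 5 log₁₀ d + 5 = 4.01 − 5·0.6021 + 5 = 6.000
M − M_☉ = 6.000 − 4.83 = 1.170
L/L_☉ = 10^(−0.4 × 1.170) = 0.3405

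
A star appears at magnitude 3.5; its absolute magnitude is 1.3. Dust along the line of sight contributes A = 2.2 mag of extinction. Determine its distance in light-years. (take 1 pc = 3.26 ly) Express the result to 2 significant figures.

d ≈ 33 ly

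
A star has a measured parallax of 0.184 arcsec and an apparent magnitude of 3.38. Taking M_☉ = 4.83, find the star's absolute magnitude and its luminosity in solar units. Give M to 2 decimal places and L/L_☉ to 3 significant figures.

M ≈ 4.70; L/L_☉ ≈ 1.12

d = 1/p = 1/0.184″ = 5.435 pc
M = m − 5 log₁₀ d + 5 = 3.38 − 5·0.7352 + 5 = 4.704
M − M_☉ = 4.704 − 4.83 = -0.126
L/L_☉ = 10^(−0.4 × -0.126) = 1.123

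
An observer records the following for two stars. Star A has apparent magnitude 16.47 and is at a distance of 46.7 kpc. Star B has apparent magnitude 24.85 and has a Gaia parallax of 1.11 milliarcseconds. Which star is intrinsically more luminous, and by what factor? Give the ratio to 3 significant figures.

Star A is more luminous, by a factor of 6.04×10^6.

Star A: d = 46.7 kpc = 46700 pc
Star A: M = m − 5 log₁₀ d + 5 = 16.47 − 5·4.6693 + 5 = -1.877
Star B: p = 1.11 mas = 1.11×10^-3″ → d = 1/p = 900.9 pc
Star B: M = m − 5 log₁₀ d + 5 = 24.85 − 5·2.9547 + 5 = 15.077
ΔM = M_A − M_B = -1.877 − (15.077) = -16.953; smaller M is more luminous → Star A.
L ratio = 10^(0.4 |ΔM|) = 10^6.781 = 6.043×10^6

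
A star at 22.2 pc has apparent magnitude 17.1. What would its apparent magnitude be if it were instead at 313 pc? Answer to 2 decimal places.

m ≈ 22.85

Flux ∝ 1/d², so Δm = 5 log₁₀(d₂/d₁) = 5 log₁₀(313/22.2) = 5.746
m₂ = m₁ + Δm = 17.1 + (5.746) = 22.846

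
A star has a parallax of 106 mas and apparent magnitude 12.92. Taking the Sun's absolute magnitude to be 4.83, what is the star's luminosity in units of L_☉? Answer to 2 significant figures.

d = 1/p = 1000/106 mas = 9.434 pc
M = m − 5 log₁₀ d + 5 = 12.92 − 5·0.9747 + 5 = 13.047
M − M_☉ = 13.047 − 4.83 = 8.217
L/L_☉ = 10^(−0.4 × 8.217) = 5.169×10^-4

L/L_☉ ≈ 5.2×10^-4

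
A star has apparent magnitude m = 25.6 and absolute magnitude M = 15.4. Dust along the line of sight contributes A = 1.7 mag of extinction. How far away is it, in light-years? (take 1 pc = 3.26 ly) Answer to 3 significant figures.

m − M = 5 log₁₀(d/10 pc) + A  ⇒  25.6 − (15.4) − 1.7 = 5 log₁₀(d/10)
8.500 = 5 log₁₀(d/10)
log₁₀ d = (m − M − A)/5 + 1 = 2.7000
d = 10^2.7000 = 501.2 pc
= 1634 ly

d ≈ 1630 ly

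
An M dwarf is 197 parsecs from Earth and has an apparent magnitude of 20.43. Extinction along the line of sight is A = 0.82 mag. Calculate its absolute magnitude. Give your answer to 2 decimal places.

5 log₁₀(d/10 pc) = 5 log₁₀(197.0) − 5 = 6.472
M = m − 5 log₁₀(d/10) − A = 20.43 − 6.472 − 0.82 = 13.138

M ≈ 13.14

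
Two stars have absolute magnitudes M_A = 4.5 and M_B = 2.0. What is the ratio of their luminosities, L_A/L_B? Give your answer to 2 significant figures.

L_A/L_B ≈ 0.10

ΔM = M_A − M_B = 2.5
L_A/L_B = 10^(−0.4 ΔM) = 10^-1.000 = 0.1000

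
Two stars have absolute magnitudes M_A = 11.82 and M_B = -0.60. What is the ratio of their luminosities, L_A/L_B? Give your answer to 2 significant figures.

ΔM = M_A − M_B = 12.42
L_A/L_B = 10^(−0.4 ΔM) = 10^-4.968 = 1.076×10^-5

L_A/L_B ≈ 1.1×10^-5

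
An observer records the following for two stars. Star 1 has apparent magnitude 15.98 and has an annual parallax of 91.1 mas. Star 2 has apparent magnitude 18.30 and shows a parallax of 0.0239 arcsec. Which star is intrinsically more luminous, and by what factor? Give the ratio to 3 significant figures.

Star 1: p = 91.1 mas = 0.0911″ → d = 1/p = 10.98 pc
Star 1: M = m − 5 log₁₀ d + 5 = 15.98 − 5·1.0405 + 5 = 15.778
Star 2: d = 1/p = 1/0.0239″ = 41.84 pc
Star 2: M = m − 5 log₁₀ d + 5 = 18.30 − 5·1.6216 + 5 = 15.192
ΔM = M_1 − M_2 = 15.778 − (15.192) = 0.586; smaller M is more luminous → Star 2.
L ratio = 10^(0.4 |ΔM|) = 10^0.234 = 1.715

Star 2 is more luminous, by a factor of 1.71.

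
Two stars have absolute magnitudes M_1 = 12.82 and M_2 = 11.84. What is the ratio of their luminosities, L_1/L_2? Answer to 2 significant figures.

L_1/L_2 ≈ 0.41

ΔM = M_1 − M_2 = 0.98
L_1/L_2 = 10^(−0.4 ΔM) = 10^-0.392 = 0.4055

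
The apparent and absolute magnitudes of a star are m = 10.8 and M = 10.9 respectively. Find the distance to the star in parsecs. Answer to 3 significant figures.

d ≈ 9.55 pc

μ = m − M = -0.100
m − M = 5 log₁₀ d − 5
log₁₀ d = (m − M)/5 + 1 = 0.9800
d = 10^0.9800 = 9.550 pc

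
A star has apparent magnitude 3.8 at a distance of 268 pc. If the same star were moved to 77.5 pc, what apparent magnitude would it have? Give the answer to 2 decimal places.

m ≈ 1.11

Flux ∝ 1/d², so Δm = 5 log₁₀(d₂/d₁) = 5 log₁₀(77.5/268) = -2.694
m₂ = m₁ + Δm = 3.8 + (-2.694) = 1.106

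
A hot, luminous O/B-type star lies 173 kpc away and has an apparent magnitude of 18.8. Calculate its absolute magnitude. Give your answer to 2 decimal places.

d = 173 kpc = 173000 pc
5 log₁₀(d/10 pc) = 5 log₁₀(173000) − 5 = 21.190
M = m − 5 log₁₀(d/10) = 18.8 − 21.190 = -2.390

M ≈ -2.39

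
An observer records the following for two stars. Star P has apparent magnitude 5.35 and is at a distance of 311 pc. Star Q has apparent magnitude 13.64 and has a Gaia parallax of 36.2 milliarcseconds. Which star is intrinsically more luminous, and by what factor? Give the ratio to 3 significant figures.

Star P: M = m − 5 log₁₀ d + 5 = 5.35 − 5·2.4928 + 5 = -2.114
Star Q: p = 36.2 mas = 0.0362″ → d = 1/p = 27.62 pc
Star Q: M = m − 5 log₁₀ d + 5 = 13.64 − 5·1.4413 + 5 = 11.434
ΔM = M_P − M_Q = -2.114 − (11.434) = -13.547; smaller M is more luminous → Star P.
L ratio = 10^(0.4 |ΔM|) = 10^5.419 = 262400

Star P is more luminous, by a factor of 262000.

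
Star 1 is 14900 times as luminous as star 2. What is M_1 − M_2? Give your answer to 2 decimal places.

M_1 − M_2 ≈ -10.43

Pogson: ΔM = −2.5 log₁₀(ratio) = −2.5 log₁₀(14900) = −2.5 × 4.1732 = -10.433
Star 1 is brighter, so it has the smaller magnitude: the difference is negative.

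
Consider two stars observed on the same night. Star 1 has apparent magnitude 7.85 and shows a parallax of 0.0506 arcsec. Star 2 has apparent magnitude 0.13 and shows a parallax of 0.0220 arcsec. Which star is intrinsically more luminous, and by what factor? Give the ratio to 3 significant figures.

Star 2 is more luminous, by a factor of 6480.

Star 1: d = 1/p = 1/0.0506″ = 19.76 pc
Star 1: M = m − 5 log₁₀ d + 5 = 7.85 − 5·1.2958 + 5 = 6.371
Star 2: d = 1/p = 1/0.0220″ = 45.45 pc
Star 2: M = m − 5 log₁₀ d + 5 = 0.13 − 5·1.6576 + 5 = -3.158
ΔM = M_1 − M_2 = 6.371 − (-3.158) = 9.529; smaller M is more luminous → Star 2.
L ratio = 10^(0.4 |ΔM|) = 10^3.811 = 6478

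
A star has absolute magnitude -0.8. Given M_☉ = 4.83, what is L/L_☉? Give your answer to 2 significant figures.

L/L_☉ ≈ 180

M − M_☉ = -0.8 − 4.83 = -5.630
L/L_☉ = 10^(−0.4 (M − M_☉)) = 10^2.252 = 178.6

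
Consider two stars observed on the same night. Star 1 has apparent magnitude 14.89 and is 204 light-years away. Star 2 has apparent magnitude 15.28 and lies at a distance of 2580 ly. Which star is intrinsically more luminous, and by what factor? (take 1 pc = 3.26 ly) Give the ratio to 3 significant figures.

Star 1: d = 204 ly / 3.26 = 62.58 pc
Star 1: M = m − 5 log₁₀ d + 5 = 14.89 − 5·1.7964 + 5 = 10.908
Star 2: d = 2580 ly / 3.26 = 791.4 pc
Star 2: M = m − 5 log₁₀ d + 5 = 15.28 − 5·2.8984 + 5 = 5.788
ΔM = M_1 − M_2 = 10.908 − (5.788) = 5.120; smaller M is more luminous → Star 2.
L ratio = 10^(0.4 |ΔM|) = 10^2.048 = 111.7

Star 2 is more luminous, by a factor of 112.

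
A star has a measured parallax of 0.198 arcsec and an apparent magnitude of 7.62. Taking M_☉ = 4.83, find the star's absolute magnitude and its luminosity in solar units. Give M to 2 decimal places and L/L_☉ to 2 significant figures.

d = 1/p = 1/0.198″ = 5.051 pc
M = m − 5 log₁₀ d + 5 = 7.62 − 5·0.7033 + 5 = 9.103
M − M_☉ = 9.103 − 4.83 = 4.273
L/L_☉ = 10^(−0.4 × 4.273) = 0.01953

M ≈ 9.10; L/L_☉ ≈ 0.020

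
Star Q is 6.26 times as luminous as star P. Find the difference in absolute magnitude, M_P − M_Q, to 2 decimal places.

Pogson: ΔM = −2.5 log₁₀(ratio) = −2.5 log₁₀(6.26) = −2.5 × 0.7966 = -1.991
Star Q is brighter so has the smaller magnitude: M_P − M_Q is positive.

M_P − M_Q ≈ 1.99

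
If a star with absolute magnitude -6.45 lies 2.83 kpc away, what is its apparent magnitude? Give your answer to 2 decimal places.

m ≈ 5.81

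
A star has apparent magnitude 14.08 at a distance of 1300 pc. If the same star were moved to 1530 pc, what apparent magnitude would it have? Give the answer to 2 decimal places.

m ≈ 14.43

Flux ∝ 1/d², so Δm = 5 log₁₀(d₂/d₁) = 5 log₁₀(1530/1300) = 0.354
m₂ = m₁ + Δm = 14.08 + (0.354) = 14.434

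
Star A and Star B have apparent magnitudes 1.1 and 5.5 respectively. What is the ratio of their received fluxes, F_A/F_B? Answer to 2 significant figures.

F_A/F_B ≈ 58

Magnitude difference = -4.4
Flux ratio = 10^(−0.4 Δm) = 10^(−0.4 × -4.4) = 10^1.760 = 57.54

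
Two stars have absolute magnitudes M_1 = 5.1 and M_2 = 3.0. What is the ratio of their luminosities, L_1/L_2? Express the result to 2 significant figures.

ΔM = M_1 − M_2 = 2.1
L_1/L_2 = 10^(−0.4 ΔM) = 10^-0.840 = 0.1445

L_1/L_2 ≈ 0.14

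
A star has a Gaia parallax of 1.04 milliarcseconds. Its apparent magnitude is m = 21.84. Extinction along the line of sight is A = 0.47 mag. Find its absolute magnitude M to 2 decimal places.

M ≈ 11.46

p = 1.04 mas = 1.04×10^-3″ → d = 1/p = 961.5 pc
5 log₁₀(d/10 pc) = 5 log₁₀(961.5) − 5 = 9.915
M = m − 5 log₁₀(d/10) − A = 21.84 − 9.915 − 0.47 = 11.455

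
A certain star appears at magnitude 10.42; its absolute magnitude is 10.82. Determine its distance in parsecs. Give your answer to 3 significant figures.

d ≈ 8.32 pc

Distance modulus: m − M = 10.42 − (10.82) = -0.400
m − M = 5 log₁₀ d − 5
log₁₀ d = (m − M)/5 + 1 = 0.9200
d = 10^0.9200 = 8.318 pc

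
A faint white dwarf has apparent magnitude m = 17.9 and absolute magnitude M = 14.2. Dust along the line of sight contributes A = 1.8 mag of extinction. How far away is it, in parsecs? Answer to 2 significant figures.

m − M = 5 log₁₀(d/10 pc) + A  ⇒  17.9 − (14.2) − 1.8 = 5 log₁₀(d/10)
1.900 = 5 log₁₀(d/10)
log₁₀ d = (m − M − A)/5 + 1 = 1.3800
d = 10^1.3800 = 23.99 pc

d ≈ 24 pc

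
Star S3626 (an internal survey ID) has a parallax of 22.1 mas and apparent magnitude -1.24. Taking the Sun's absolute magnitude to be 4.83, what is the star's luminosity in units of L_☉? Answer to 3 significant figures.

L/L_☉ ≈ 5490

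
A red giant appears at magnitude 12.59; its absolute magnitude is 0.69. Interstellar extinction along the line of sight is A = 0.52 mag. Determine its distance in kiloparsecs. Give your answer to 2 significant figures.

d ≈ 1.9 kpc

m − M = 5 log₁₀(d/10 pc) + A  ⇒  12.59 − (0.69) − 0.52 = 5 log₁₀(d/10)
11.380 = 5 log₁₀(d/10)
log₁₀ d = (m − M − A)/5 + 1 = 3.2760
d = 10^3.2760 = 1888 pc
= 1.888 kpc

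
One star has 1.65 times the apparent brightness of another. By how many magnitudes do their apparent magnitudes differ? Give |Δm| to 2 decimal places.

Pogson: Δm = −2.5 log₁₀(ratio) = −2.5 log₁₀(1.65) = −2.5 × 0.2175 = -0.544

|Δm| ≈ 0.54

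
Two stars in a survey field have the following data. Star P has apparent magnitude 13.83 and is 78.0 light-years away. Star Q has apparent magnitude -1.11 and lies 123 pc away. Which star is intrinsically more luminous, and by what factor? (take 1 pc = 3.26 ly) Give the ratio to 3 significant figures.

Star Q is more luminous, by a factor of 2.50×10^7.

Star P: d = 78.0 ly / 3.26 = 23.93 pc
Star P: M = m − 5 log₁₀ d + 5 = 13.83 − 5·1.3789 + 5 = 11.936
Star Q: M = m − 5 log₁₀ d + 5 = -1.11 − 5·2.0899 + 5 = -6.560
ΔM = M_P − M_Q = 11.936 − (-6.560) = 18.495; smaller M is more luminous → Star Q.
L ratio = 10^(0.4 |ΔM|) = 10^7.398 = 2.501×10^7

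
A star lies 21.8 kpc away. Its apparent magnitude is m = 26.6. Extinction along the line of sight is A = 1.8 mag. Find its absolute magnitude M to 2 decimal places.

d = 21.8 kpc = 21800 pc
5 log₁₀(d/10 pc) = 5 log₁₀(21800) − 5 = 16.692
M = m − 5 log₁₀(d/10) − A = 26.6 − 16.692 − 1.8 = 8.108

M ≈ 8.11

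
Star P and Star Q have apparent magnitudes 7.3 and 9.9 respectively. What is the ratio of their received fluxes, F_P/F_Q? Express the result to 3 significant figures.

F_P/F_Q ≈ 11.0

Magnitude difference = -2.6
Flux ratio = 10^(−0.4 Δm) = 10^(−0.4 × -2.6) = 10^1.040 = 10.96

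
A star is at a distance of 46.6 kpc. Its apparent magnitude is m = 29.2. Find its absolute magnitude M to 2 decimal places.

d = 46.6 kpc = 46600 pc
5 log₁₀(d/10 pc) = 5 log₁₀(46600) − 5 = 18.342
M = m − 5 log₁₀(d/10) = 29.2 − 18.342 = 10.858

M ≈ 10.86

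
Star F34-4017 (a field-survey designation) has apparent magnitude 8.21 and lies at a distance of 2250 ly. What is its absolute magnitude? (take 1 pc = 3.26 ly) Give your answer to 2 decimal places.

M ≈ -0.98

d = 2250 ly / 3.26 = 690.2 pc
5 log₁₀(d/10 pc) = 5 log₁₀(690.2) − 5 = 9.195
M = m − 5 log₁₀(d/10) = 8.21 − 9.195 = -0.985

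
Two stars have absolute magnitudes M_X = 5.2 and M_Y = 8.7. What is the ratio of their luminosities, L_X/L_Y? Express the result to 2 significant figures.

L_X/L_Y ≈ 25

ΔM = M_X − M_Y = -3.5
L_X/L_Y = 10^(−0.4 ΔM) = 10^1.400 = 25.12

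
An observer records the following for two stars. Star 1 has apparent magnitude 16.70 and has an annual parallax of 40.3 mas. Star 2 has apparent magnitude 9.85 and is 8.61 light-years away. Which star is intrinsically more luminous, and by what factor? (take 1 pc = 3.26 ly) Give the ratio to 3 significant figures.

Star 2 is more luminous, by a factor of 6.23.

Star 1: p = 40.3 mas = 0.0403″ → d = 1/p = 24.81 pc
Star 1: M = m − 5 log₁₀ d + 5 = 16.70 − 5·1.3947 + 5 = 14.727
Star 2: d = 8.61 ly / 3.26 = 2.641 pc
Star 2: M = m − 5 log₁₀ d + 5 = 9.85 − 5·0.4218 + 5 = 12.741
ΔM = M_1 − M_2 = 14.727 − (12.741) = 1.985; smaller M is more luminous → Star 2.
L ratio = 10^(0.4 |ΔM|) = 10^0.794 = 6.226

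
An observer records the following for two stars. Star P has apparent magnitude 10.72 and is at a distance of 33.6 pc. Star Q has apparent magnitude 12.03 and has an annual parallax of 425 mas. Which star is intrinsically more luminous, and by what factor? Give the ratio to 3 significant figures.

Star P is more luminous, by a factor of 681.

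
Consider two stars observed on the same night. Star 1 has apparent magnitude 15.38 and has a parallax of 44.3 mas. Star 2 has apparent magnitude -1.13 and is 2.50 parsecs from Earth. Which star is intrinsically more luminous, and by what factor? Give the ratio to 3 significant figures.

Star 1: p = 44.3 mas = 0.0443″ → d = 1/p = 22.57 pc
Star 1: M = m − 5 log₁₀ d + 5 = 15.38 − 5·1.3536 + 5 = 13.612
Star 2: M = m − 5 log₁₀ d + 5 = -1.13 − 5·0.3979 + 5 = 1.880
ΔM = M_1 − M_2 = 13.612 − (1.880) = 11.732; smaller M is more luminous → Star 2.
L ratio = 10^(0.4 |ΔM|) = 10^4.693 = 49280

Star 2 is more luminous, by a factor of 49300.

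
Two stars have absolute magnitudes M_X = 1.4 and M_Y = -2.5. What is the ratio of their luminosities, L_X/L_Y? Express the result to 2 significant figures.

L_X/L_Y ≈ 0.028

ΔM = M_X − M_Y = 3.9
L_X/L_Y = 10^(−0.4 ΔM) = 10^-1.560 = 0.02754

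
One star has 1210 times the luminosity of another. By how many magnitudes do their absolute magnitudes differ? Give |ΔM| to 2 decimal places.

Pogson: ΔM = −2.5 log₁₀(ratio) = −2.5 log₁₀(1210) = −2.5 × 3.0828 = -7.707

|ΔM| ≈ 7.71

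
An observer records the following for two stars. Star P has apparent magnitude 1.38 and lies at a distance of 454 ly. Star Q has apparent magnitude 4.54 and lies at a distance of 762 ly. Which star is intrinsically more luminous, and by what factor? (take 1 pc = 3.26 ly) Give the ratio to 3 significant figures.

Star P is more luminous, by a factor of 6.52.

Star P: d = 454 ly / 3.26 = 139.3 pc
Star P: M = m − 5 log₁₀ d + 5 = 1.38 − 5·2.1438 + 5 = -4.339
Star Q: d = 762 ly / 3.26 = 233.7 pc
Star Q: M = m − 5 log₁₀ d + 5 = 4.54 − 5·2.3687 + 5 = -2.304
ΔM = M_P − M_Q = -4.339 − (-2.304) = -2.036; smaller M is more luminous → Star P.
L ratio = 10^(0.4 |ΔM|) = 10^0.814 = 6.519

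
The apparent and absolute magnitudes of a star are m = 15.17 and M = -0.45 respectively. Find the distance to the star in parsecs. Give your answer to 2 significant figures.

μ = m − M = 15.620
m − M = 5 log₁₀ d − 5
log₁₀ d = (m − M)/5 + 1 = 4.1240
d = 10^4.1240 = 13300 pc

d ≈ 13000 pc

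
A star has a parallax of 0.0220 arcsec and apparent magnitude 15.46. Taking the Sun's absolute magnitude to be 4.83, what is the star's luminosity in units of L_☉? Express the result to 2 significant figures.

L/L_☉ ≈ 1.2×10^-3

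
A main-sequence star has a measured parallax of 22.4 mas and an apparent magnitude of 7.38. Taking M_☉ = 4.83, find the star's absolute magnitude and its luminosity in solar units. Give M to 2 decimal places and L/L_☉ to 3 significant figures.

M ≈ 4.13; L/L_☉ ≈ 1.90

d = 1/p = 1000/22.4 mas = 44.64 pc
M = m − 5 log₁₀ d + 5 = 7.38 − 5·1.6498 + 5 = 4.131
M − M_☉ = 4.131 − 4.83 = -0.699
L/L_☉ = 10^(−0.4 × -0.699) = 1.903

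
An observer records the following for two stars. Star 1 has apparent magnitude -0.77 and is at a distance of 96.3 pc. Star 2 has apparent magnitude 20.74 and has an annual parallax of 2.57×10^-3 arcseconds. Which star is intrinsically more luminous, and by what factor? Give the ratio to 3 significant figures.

Star 1 is more luminous, by a factor of 2.46×10^7.

Star 1: M = m − 5 log₁₀ d + 5 = -0.77 − 5·1.9836 + 5 = -5.688
Star 2: d = 1/p = 1/2.57×10^-3″ = 389.1 pc
Star 2: M = m − 5 log₁₀ d + 5 = 20.74 − 5·2.5901 + 5 = 12.790
ΔM = M_1 − M_2 = -5.688 − (12.790) = -18.478; smaller M is more luminous → Star 1.
L ratio = 10^(0.4 |ΔM|) = 10^7.391 = 2.461×10^7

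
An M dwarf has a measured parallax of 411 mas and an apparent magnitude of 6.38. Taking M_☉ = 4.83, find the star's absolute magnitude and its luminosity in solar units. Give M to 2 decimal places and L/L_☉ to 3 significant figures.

M ≈ 9.45; L/L_☉ ≈ 0.0142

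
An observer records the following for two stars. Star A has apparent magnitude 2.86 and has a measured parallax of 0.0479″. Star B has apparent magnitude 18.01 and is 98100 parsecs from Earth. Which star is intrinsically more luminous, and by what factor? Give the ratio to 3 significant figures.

Star B is more luminous, by a factor of 19.2.

Star A: d = 1/p = 1/0.0479″ = 20.88 pc
Star A: M = m − 5 log₁₀ d + 5 = 2.86 − 5·1.3197 + 5 = 1.262
Star B: M = m − 5 log₁₀ d + 5 = 18.01 − 5·4.9917 + 5 = -1.948
ΔM = M_A − M_B = 1.262 − (-1.948) = 3.210; smaller M is more luminous → Star B.
L ratio = 10^(0.4 |ΔM|) = 10^1.284 = 19.23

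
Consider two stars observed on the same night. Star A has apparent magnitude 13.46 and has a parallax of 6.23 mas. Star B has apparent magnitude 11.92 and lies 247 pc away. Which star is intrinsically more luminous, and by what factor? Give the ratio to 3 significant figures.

Star A: p = 6.23 mas = 6.23×10^-3″ → d = 1/p = 160.5 pc
Star A: M = m − 5 log₁₀ d + 5 = 13.46 − 5·2.2055 + 5 = 7.432
Star B: M = m − 5 log₁₀ d + 5 = 11.92 − 5·2.3927 + 5 = 4.957
ΔM = M_A − M_B = 7.432 − (4.957) = 2.476; smaller M is more luminous → Star B.
L ratio = 10^(0.4 |ΔM|) = 10^0.990 = 9.781

Star B is more luminous, by a factor of 9.78.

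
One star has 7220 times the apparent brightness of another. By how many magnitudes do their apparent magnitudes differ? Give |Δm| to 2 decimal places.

|Δm| ≈ 9.65

Pogson: Δm = −2.5 log₁₀(ratio) = −2.5 log₁₀(7220) = −2.5 × 3.8585 = -9.646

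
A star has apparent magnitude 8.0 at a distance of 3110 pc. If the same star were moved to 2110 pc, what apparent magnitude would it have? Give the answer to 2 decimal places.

Flux ∝ 1/d², so Δm = 5 log₁₀(d₂/d₁) = 5 log₁₀(2110/3110) = -0.842
m₂ = m₁ + Δm = 8.0 + (-0.842) = 7.158

m ≈ 7.16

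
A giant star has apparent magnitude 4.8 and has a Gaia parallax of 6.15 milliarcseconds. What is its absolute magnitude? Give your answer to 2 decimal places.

M ≈ -1.26

p = 6.15 mas = 6.15×10^-3″ → d = 1/p = 162.6 pc
5 log₁₀(d/10 pc) = 5 log₁₀(162.6) − 5 = 6.056
M = m − 5 log₁₀(d/10) = 4.8 − 6.056 = -1.256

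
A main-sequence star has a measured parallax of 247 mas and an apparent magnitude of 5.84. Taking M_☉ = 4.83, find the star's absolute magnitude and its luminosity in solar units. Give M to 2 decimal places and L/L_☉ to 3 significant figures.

M ≈ 7.80; L/L_☉ ≈ 0.0647

d = 1/p = 1000/247 mas = 4.049 pc
M = m − 5 log₁₀ d + 5 = 5.84 − 5·0.6073 + 5 = 7.803
M − M_☉ = 7.803 − 4.83 = 2.973
L/L_☉ = 10^(−0.4 × 2.973) = 0.06466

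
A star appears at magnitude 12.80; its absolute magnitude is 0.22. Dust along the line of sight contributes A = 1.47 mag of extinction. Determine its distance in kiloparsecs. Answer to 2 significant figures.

m − M = 5 log₁₀(d/10 pc) + A  ⇒  12.80 − (0.22) − 1.47 = 5 log₁₀(d/10)
11.110 = 5 log₁₀(d/10)
log₁₀ d = (m − M − A)/5 + 1 = 3.2220
d = 10^3.2220 = 1667 pc
= 1.667 kpc

d ≈ 1.7 kpc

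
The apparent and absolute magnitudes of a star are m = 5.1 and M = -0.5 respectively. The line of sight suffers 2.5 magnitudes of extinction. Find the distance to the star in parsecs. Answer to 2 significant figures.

d ≈ 42 pc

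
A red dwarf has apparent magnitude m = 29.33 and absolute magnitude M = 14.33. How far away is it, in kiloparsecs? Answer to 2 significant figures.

μ = m − M = 15.000
m − M = 5 log₁₀ d − 5
log₁₀ d = (m − M)/5 + 1 = 4.0000
d = 10^4.0000 = 10000 pc
= 10.00 kpc

d ≈ 10 kpc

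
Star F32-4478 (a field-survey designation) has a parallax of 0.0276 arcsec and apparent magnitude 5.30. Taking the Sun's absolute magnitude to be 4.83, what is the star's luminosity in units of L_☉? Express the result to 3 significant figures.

L/L_☉ ≈ 8.51

d = 1/p = 1/0.0276″ = 36.23 pc
M = m − 5 log₁₀ d + 5 = 5.30 − 5·1.5591 + 5 = 2.505
M − M_☉ = 2.505 − 4.83 = -2.325
L/L_☉ = 10^(−0.4 × -2.325) = 8.515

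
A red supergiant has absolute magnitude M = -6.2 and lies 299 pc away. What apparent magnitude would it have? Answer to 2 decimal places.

m ≈ 1.18

m = M + 5 log₁₀ d − 5 = -6.2 + 5·2.4757 − 5 = 1.178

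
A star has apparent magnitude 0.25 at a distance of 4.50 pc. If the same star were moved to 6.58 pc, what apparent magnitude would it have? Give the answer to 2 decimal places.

Flux ∝ 1/d², so Δm = 5 log₁₀(d₂/d₁) = 5 log₁₀(6.58/4.50) = 0.825
m₂ = m₁ + Δm = 0.25 + (0.825) = 1.075

m ≈ 1.08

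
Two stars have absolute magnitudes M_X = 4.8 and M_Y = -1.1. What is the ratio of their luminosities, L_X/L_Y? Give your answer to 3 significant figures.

L_X/L_Y ≈ 4.37×10^-3

ΔM = M_X − M_Y = 5.9
L_X/L_Y = 10^(−0.4 ΔM) = 10^-2.360 = 4.365×10^-3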